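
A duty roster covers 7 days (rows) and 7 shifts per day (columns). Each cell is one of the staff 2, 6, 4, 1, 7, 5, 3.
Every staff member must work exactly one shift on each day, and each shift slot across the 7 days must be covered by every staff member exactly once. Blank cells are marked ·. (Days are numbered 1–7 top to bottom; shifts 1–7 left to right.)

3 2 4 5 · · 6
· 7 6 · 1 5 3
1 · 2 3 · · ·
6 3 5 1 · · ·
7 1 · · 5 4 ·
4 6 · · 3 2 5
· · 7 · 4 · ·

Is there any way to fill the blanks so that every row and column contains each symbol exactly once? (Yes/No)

No

Day 1, shift 5: day 1 has {2, 6, 4, 5, 3} and shift 5 has {4, 1, 5, 3}, so it must be 7.
Day 1, shift 6: day 1 has {2, 6, 4, 7, 5, 3} and shift 6 has {2, 4, 5}, so it must be 1.
Day 2, shift 1: day 2 has {6, 1, 7, 5, 3} and shift 1 has {6, 4, 1, 7, 3}, so it must be 2.
Day 2, shift 4: day 2 has {2, 6, 1, 7, 5, 3} and shift 4 has {1, 5, 3}, so it must be 4.
Day 3, shift 5: day 3 has {2, 1, 3} and shift 5 has {4, 1, 7, 5, 3}, so it must be 6.
Day 3, shift 6: day 3 has {2, 6, 1, 3} and shift 6 has {2, 4, 1, 5}, so it must be 7.
Now day 4, shift 6: day 4 together with shift 6 already contain {2, 6, 4, 1, 7, 5, 3} — every symbol — so nothing can go there. The grid has no valid completion.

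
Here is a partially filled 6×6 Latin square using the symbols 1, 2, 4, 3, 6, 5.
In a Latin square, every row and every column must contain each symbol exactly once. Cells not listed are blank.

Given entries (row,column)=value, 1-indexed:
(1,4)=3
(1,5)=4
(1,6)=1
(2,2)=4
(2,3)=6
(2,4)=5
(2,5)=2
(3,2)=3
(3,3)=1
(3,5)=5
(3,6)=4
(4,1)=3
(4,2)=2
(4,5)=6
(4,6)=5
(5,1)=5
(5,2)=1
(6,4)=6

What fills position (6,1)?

Row 2, column 1: row 2 has {2, 4, 6, 5} and column 1 has {3, 5}, leaving only 1.
Row 2, column 6: row 2 has {1, 2, 4, 6, 5} and column 6 has {1, 4, 5}, leaving only 3.
Row 3, column 4: row 3 has {1, 4, 3, 5} and column 4 has {3, 6, 5}, leaving only 2.
Row 3, column 1: row 3 has {1, 2, 4, 3, 5} and column 1 has {1, 3, 5}, leaving only 6.
Row 1, column 1: row 1 has {1, 4, 3} and column 1 has {1, 3, 6, 5}, leaving only 2.
Row 6 already has {6} and column 1 already has {1, 2, 3, 6, 5}, so row 6, column 1 must be 4.

4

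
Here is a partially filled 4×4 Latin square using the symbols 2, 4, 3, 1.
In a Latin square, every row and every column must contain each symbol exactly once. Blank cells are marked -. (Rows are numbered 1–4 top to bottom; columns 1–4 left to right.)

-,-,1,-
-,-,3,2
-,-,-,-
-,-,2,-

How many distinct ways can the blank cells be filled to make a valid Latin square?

Row 1, column 1: eliminating its row and column leaves {2, 4, 3}.
Row 1, column 2: eliminating its row and column leaves {2, 4, 3}.
Row 1, column 4: eliminating its row and column leaves {4, 3}.
Row 2, column 1: eliminating its row and column leaves {4, 1}.
Row 2, column 2: eliminating its row and column leaves {4, 1}.
Row 3, column 1: eliminating its row and column leaves {2, 4, 3, 1}.
Row 3, column 2: eliminating its row and column leaves {2, 4, 3, 1}.
Row 3, column 3: eliminating its row and column leaves {4}.
Row 3, column 4: eliminating its row and column leaves {4, 3, 1}.
Row 4, column 1: eliminating its row and column leaves {4, 3, 1}.
Row 4, column 2: eliminating its row and column leaves {4, 3, 1}.
Row 4, column 4: eliminating its row and column leaves {4, 3, 1}.
Enumerating the assignments across these blanks that avoid any row or column repeat gives 8 completions.

8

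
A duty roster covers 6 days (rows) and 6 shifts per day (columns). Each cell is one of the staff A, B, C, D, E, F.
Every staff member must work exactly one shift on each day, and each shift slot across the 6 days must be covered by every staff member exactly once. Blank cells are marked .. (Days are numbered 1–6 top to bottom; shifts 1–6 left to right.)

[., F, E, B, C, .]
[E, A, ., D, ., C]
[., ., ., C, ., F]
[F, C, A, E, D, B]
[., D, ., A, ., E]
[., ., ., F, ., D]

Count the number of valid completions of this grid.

5

Day 1, shift 1: eliminating its day and shift leaves {A, D}.
Day 1, shift 6: eliminating its day and shift leaves {A}.
Day 2, shift 3: eliminating its day and shift leaves {B, F}.
Day 2, shift 5: eliminating its day and shift leaves {B, F}.
Day 3, shift 1: eliminating its day and shift leaves {A, B, D}.
Day 3, shift 2: eliminating its day and shift leaves {B, E}.
Day 3, shift 3: eliminating its day and shift leaves {B, D}.
Day 3, shift 5: eliminating its day and shift leaves {A, B, E}.
Day 5, shift 1: eliminating its day and shift leaves {B, C}.
Day 5, shift 3: eliminating its day and shift leaves {B, C, F}.
Day 5, shift 5: eliminating its day and shift leaves {B, F}.
Day 6, shift 1: eliminating its day and shift leaves {A, B, C}.
Day 6, shift 2: eliminating its day and shift leaves {B, E}.
Day 6, shift 3: eliminating its day and shift leaves {B, C}.
Day 6, shift 5: eliminating its day and shift leaves {A, B, E}.
Enumerating the assignments across these blanks that avoid any day or shift repeat gives 5 completions.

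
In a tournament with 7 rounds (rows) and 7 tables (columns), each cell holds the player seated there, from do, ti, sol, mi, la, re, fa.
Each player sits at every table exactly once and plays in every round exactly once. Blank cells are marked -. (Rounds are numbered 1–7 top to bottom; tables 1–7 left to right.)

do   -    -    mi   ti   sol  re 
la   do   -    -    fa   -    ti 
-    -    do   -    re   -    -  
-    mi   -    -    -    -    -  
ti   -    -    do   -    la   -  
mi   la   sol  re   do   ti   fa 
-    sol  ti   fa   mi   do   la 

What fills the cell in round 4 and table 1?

sol

Round 1, table 2: round 1 has {do, ti, sol, mi, re} and table 2 has {do, sol, mi, la}, leaving only fa.
Round 1, table 3: round 1 has {do, ti, sol, mi, re, fa} and table 3 has {do, ti, sol}, leaving only la.
Round 2, table 4: round 2 has {do, ti, la, fa} and table 4 has {do, mi, re, fa}, leaving only sol.
Round 3, table 2: round 3 has {do, re} and table 2 has {do, sol, mi, la, fa}, leaving only ti.
Round 3, table 4: round 3 has {do, ti, re} and table 4 has {do, sol, mi, re, fa}, leaving only la.
Round 4, table 4: round 4 has {mi} and table 4 has {do, sol, mi, la, re, fa}, leaving only ti.
Round 5, table 2: round 5 has {do, ti, la} and table 2 has {do, ti, sol, mi, la, fa}, leaving only re.
Round 5, table 5: round 5 has {do, ti, la, re} and table 5 has {do, ti, mi, re, fa}, leaving only sol.
Round 4, table 5: round 4 has {ti, mi} and table 5 has {do, ti, sol, mi, re, fa}, leaving only la.
Round 5, table 7: round 5 has {do, ti, sol, la, re} and table 7 has {ti, la, re, fa}, leaving only mi.
Round 3, table 7: round 3 has {do, ti, la, re} and table 7 has {ti, mi, la, re, fa}, leaving only sol.
Round 3, table 1: round 3 has {do, ti, sol, la, re} and table 1 has {do, ti, mi, la}, leaving only fa.
Round 3, table 6: round 3 has {do, ti, sol, la, re, fa} and table 6 has {do, ti, sol, la}, leaving only mi.
Round 2, table 6: round 2 has {do, ti, sol, la, fa} and table 6 has {do, ti, sol, mi, la}, leaving only re.
Round 2, table 3: round 2 has {do, ti, sol, la, re, fa} and table 3 has {do, ti, sol, la}, leaving only mi.
Round 4, table 6: round 4 has {ti, mi, la} and table 6 has {do, ti, sol, mi, la, re}, leaving only fa.
Round 4, table 3: round 4 has {ti, mi, la, fa} and table 3 has {do, ti, sol, mi, la}, leaving only re.
Round 4 already has {ti, mi, la, re, fa} and table 1 already has {do, ti, mi, la, fa}, so round 4, table 1 must be sol.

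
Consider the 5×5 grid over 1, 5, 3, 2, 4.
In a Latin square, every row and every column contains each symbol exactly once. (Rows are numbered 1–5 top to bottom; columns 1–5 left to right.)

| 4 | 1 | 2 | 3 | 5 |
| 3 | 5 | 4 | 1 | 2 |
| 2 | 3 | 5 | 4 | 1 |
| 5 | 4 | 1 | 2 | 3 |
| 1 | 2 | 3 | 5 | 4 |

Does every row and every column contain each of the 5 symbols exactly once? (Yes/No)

Yes

Each row is a permutation of the 5 symbols, and so is each column.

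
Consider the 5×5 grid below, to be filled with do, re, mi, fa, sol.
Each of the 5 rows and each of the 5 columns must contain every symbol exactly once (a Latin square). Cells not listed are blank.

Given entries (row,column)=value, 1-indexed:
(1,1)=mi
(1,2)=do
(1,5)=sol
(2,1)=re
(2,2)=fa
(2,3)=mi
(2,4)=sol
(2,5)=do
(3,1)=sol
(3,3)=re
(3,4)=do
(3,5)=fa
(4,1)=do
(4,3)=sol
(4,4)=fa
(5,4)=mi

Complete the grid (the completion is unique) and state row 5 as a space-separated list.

fa sol do mi re

Row 5, column 1: row 5 has {mi} and column 1 has {do, re, mi, sol}, leaving only fa.
Row 5, column 3: row 5 has {mi, fa} and column 3 has {re, mi, sol}, leaving only do.
Row 5, column 5: row 5 has {do, mi, fa} and column 5 has {do, fa, sol}, leaving only re.
Row 5, column 2: row 5 has {do, re, mi, fa} and column 2 has {do, fa}, leaving only sol.
So row 5 reads: fa sol do mi re.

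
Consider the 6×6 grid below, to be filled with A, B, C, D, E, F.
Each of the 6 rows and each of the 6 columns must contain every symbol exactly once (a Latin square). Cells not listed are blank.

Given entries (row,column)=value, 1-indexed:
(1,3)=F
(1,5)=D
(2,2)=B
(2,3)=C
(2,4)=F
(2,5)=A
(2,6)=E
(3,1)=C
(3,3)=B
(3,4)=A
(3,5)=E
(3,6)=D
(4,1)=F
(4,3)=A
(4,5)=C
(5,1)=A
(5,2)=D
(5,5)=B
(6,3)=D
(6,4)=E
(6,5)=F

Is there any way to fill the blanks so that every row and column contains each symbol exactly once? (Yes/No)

Yes

No row or column among the givens repeats a symbol, and propagating forced cells runs into no contradiction.
One valid completion exists (for instance, E A F B D C / D B C F A E / C F B A E D / F E A D C B / A D E C B F / B C D E F A).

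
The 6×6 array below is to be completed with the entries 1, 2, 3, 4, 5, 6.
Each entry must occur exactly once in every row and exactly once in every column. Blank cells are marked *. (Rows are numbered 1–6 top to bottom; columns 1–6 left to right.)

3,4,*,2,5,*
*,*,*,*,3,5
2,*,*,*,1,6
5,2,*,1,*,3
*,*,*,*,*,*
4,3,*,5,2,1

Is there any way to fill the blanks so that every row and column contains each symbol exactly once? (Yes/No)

Row 1, column 6: row 1 together with column 6 already contain {1, 2, 3, 4, 5, 6} — every symbol — so nothing can go there. The grid has no valid completion.

No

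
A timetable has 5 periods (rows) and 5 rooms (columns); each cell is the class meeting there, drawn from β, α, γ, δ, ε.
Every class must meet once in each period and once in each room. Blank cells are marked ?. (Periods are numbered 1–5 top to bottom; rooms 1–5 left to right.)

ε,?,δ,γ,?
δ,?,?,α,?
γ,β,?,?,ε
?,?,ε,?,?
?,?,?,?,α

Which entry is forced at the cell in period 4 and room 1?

Period 1, room 2: period 1 has {γ, δ, ε} and room 2 has {β}, leaving only α.
Period 1, room 5: period 1 has {α, γ, δ, ε} and room 5 has {α, ε}, leaving only β.
Period 2, room 5: period 2 has {α, δ} and room 5 has {β, α, ε}, leaving only γ.
Period 2, room 2: period 2 has {α, γ, δ} and room 2 has {β, α}, leaving only ε.
Period 2, room 3: period 2 has {α, γ, δ, ε} and room 3 has {δ, ε}, leaving only β.
Period 3, room 3: period 3 has {β, γ, ε} and room 3 has {β, δ, ε}, leaving only α.
Period 3, room 4: period 3 has {β, α, γ, ε} and room 4 has {α, γ}, leaving only δ.
Period 4, room 4: period 4 has {ε} and room 4 has {α, γ, δ}, leaving only β.
Period 4 already has {β, ε} and room 1 already has {γ, δ, ε}, so period 4, room 1 must be α.

α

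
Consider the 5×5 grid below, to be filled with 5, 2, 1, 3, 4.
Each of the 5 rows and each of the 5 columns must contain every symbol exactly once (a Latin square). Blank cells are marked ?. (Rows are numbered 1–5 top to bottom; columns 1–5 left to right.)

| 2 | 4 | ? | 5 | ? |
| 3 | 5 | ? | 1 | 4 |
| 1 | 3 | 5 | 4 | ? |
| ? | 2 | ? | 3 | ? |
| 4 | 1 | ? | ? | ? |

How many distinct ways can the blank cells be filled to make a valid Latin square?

Row 1, column 3: eliminating its row and column leaves {1, 3}.
Row 1, column 5: eliminating its row and column leaves {1, 3}.
Row 2, column 3: eliminating its row and column leaves {2}.
Row 3, column 5: eliminating its row and column leaves {2}.
Row 4, column 1: eliminating its row and column leaves {5}.
Row 4, column 3: eliminating its row and column leaves {1, 4}.
Row 4, column 5: eliminating its row and column leaves {5, 1}.
Row 5, column 3: eliminating its row and column leaves {2, 3}.
Row 5, column 4: eliminating its row and column leaves {2}.
Row 5, column 5: eliminating its row and column leaves {5, 2, 3}.
Only one assignment across all blanks avoids any row or column repeat, giving 1 completion.

1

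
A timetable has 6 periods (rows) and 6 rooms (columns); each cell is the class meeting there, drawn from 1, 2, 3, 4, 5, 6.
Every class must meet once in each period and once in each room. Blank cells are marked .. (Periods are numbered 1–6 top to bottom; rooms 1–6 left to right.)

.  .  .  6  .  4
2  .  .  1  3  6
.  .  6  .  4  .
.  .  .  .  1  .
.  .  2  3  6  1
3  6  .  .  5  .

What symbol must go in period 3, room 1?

Period 1, room 5: period 1 has {4, 6} and room 5 has {1, 3, 4, 5, 6}, leaving only 2.
Period 6, room 6: period 6 has {3, 5, 6} and room 6 has {1, 4, 6}, leaving only 2.
Period 6, room 4: period 6 has {2, 3, 5, 6} and room 4 has {1, 3, 6}, leaving only 4.
Period 6, room 3: period 6 has {2, 3, 4, 5, 6} and room 3 has {2, 6}, leaving only 1.
Period 3, room 1 is narrowed to {1, 5}.
If it were 5, then period 4, room 6 would be left with no valid symbol.
So period 3, room 1 must be 1.

1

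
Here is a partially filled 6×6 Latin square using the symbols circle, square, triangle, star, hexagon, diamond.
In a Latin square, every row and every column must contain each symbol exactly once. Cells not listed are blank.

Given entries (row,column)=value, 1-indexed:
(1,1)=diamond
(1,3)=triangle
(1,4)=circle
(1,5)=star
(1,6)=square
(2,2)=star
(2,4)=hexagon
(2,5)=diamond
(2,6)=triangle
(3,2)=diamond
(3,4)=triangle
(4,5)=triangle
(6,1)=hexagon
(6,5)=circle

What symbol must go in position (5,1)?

triangle

Row 1, column 2: row 1 has {circle, square, triangle, star, diamond} and column 2 has {star, diamond}, leaving only hexagon.
Row 5, column 1 is narrowed to {circle, square, triangle, star}.
If it were circle, then row 4, column 1 would be left with no valid symbol.
If it were square, then row 4, column 1 would be left with no valid symbol.
If it were star, propagating the remaining blanks reaches a contradiction.
So row 5, column 1 must be triangle.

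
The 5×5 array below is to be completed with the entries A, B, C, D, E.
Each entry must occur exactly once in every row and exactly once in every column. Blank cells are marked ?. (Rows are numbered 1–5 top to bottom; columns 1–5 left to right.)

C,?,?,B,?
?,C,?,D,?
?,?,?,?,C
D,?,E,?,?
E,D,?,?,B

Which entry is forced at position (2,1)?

A

Row 4, column 5: row 4 has {D, E} and column 5 has {B, C}, leaving only A.
Row 2, column 5: row 2 has {C, D} and column 5 has {A, B, C}, leaving only E.
Row 1, column 5: row 1 has {B, C} and column 5 has {A, B, C, E}, leaving only D.
Row 1, column 3: row 1 has {B, C, D} and column 3 has {E}, leaving only A.
Row 1, column 2: row 1 has {A, B, C, D} and column 2 has {C, D}, leaving only E.
Row 2, column 3: row 2 has {C, D, E} and column 3 has {A, E}, leaving only B.
Row 2 already has {B, C, D, E} and column 1 already has {C, D, E}, so row 2, column 1 must be A.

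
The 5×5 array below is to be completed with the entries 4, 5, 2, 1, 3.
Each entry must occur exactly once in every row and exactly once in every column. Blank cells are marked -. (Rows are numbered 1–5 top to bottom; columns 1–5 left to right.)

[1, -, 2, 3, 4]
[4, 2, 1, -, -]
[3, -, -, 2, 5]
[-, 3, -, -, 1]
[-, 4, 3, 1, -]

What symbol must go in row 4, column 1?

2

Row 1, column 2: row 1 has {4, 2, 1, 3} and column 2 has {4, 2, 3}, leaving only 5.
Row 2, column 4: row 2 has {4, 2, 1} and column 4 has {2, 1, 3}, leaving only 5.
Row 2, column 5: row 2 has {4, 5, 2, 1} and column 5 has {4, 5, 1}, leaving only 3.
Row 3, column 2: row 3 has {5, 2, 3} and column 2 has {4, 5, 2, 3}, leaving only 1.
Row 3, column 3: row 3 has {5, 2, 1, 3} and column 3 has {2, 1, 3}, leaving only 4.
Row 4, column 3: row 4 has {1, 3} and column 3 has {4, 2, 1, 3}, leaving only 5.
Row 4 already has {5, 1, 3} and column 1 already has {4, 1, 3}, so row 4, column 1 must be 2.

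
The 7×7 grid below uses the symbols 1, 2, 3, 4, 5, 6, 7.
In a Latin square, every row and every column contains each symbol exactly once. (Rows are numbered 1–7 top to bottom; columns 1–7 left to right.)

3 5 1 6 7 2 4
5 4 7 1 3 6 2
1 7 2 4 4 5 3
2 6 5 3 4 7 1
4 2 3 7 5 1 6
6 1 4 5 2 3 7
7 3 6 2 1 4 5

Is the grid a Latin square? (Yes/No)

Row 3 contains 4 twice (at columns 4 and 5), so it is not a permutation.

No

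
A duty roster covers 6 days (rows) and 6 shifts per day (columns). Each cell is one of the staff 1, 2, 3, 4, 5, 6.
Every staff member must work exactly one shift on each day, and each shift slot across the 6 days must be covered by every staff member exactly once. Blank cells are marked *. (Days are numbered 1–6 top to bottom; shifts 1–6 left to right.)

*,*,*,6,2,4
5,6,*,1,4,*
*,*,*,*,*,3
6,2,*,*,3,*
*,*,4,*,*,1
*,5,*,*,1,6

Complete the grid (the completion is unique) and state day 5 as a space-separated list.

2 3 4 5 6 1

Day 5, shift 2: day 5 has {1, 4} and shift 2 has {2, 5, 6}, leaving only 3.
Day 5, shift 1: day 5 has {1, 3, 4} and shift 1 has {5, 6}, leaving only 2.
Day 5, shift 4: day 5 has {1, 2, 3, 4} and shift 4 has {1, 6}, leaving only 5.
Day 5, shift 5: day 5 has {1, 2, 3, 4, 5} and shift 5 has {1, 2, 3, 4}, leaving only 6.
So day 5 reads: 2 3 4 5 6 1.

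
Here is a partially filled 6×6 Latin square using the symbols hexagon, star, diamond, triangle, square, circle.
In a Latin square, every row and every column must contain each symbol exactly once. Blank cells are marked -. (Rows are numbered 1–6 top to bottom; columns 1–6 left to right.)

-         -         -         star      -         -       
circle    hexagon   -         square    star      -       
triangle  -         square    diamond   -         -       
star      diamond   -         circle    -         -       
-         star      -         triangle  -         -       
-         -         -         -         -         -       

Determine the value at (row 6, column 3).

Row 3, column 2: row 3 has {diamond, triangle, square} and column 2 has {hexagon, star, diamond}, leaving only circle.
Row 3, column 5: row 3 has {diamond, triangle, square, circle} and column 5 has {star}, leaving only hexagon.
Row 3, column 6: row 3 has {hexagon, diamond, triangle, square, circle} and column 6 has {}, leaving only star.
Row 6, column 4: row 6 has {} and column 4 has {star, diamond, triangle, square, circle}, leaving only hexagon.
Row 6, column 3 is narrowed to {star, diamond, triangle, circle}.
If it were diamond, then row 5, column 3 would be left with no valid symbol.
If it were triangle, then row 5, column 3 would be left with no valid symbol.
If it were circle, propagating the remaining blanks reaches a contradiction.
So row 6, column 3 must be star.

star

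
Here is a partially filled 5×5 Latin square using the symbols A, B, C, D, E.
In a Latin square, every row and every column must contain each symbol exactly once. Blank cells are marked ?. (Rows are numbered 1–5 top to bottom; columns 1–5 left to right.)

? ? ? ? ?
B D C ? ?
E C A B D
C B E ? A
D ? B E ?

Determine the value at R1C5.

B

Row 1, column 1: row 1 has {} and column 1 has {B, C, D, E}, leaving only A.
Row 1, column 2: row 1 has {A} and column 2 has {B, C, D}, leaving only E.
Row 1, column 3: row 1 has {A, E} and column 3 has {A, B, C, E}, leaving only D.
Row 1, column 4: row 1 has {A, D, E} and column 4 has {B, E}, leaving only C.
Row 1 already has {A, C, D, E} and column 5 already has {A, D}, so row 1, column 5 must be B.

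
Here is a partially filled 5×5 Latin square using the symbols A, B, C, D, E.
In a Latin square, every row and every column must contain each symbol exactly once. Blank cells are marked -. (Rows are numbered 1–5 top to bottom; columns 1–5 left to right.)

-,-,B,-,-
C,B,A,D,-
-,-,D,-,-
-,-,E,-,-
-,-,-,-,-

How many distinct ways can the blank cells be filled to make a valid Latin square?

56

Row 1, column 1: eliminating its row and column leaves {A, D, E}.
Row 1, column 2: eliminating its row and column leaves {A, C, D, E}.
Row 1, column 4: eliminating its row and column leaves {A, C, E}.
Row 1, column 5: eliminating its row and column leaves {A, C, D, E}.
Row 2, column 5: eliminating its row and column leaves {E}.
Row 3, column 1: eliminating its row and column leaves {A, B, E}.
Row 3, column 2: eliminating its row and column leaves {A, C, E}.
Row 3, column 4: eliminating its row and column leaves {A, B, C, E}.
Row 3, column 5: eliminating its row and column leaves {A, B, C, E}.
Row 4, column 1: eliminating its row and column leaves {A, B, D}.
Row 4, column 2: eliminating its row and column leaves {A, C, D}.
Row 4, column 4: eliminating its row and column leaves {A, B, C}.
Row 4, column 5: eliminating its row and column leaves {A, B, C, D}.
Row 5, column 1: eliminating its row and column leaves {A, B, D, E}.
Row 5, column 2: eliminating its row and column leaves {A, C, D, E}.
Row 5, column 3: eliminating its row and column leaves {C}.
Row 5, column 4: eliminating its row and column leaves {A, B, C, E}.
Row 5, column 5: eliminating its row and column leaves {A, B, C, D, E}.
Enumerating the assignments across these blanks that avoid any row or column repeat gives 56 completions.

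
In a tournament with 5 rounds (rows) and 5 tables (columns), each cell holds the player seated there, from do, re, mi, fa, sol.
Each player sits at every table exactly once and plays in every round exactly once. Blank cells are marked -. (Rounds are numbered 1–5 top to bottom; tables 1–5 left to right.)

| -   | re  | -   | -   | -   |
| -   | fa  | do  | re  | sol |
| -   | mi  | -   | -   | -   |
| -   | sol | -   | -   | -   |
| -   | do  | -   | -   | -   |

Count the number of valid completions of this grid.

Round 1, table 1: eliminating its round and table leaves {do, mi, fa, sol}.
Round 1, table 3: eliminating its round and table leaves {mi, fa, sol}.
Round 1, table 4: eliminating its round and table leaves {do, mi, fa, sol}.
Round 1, table 5: eliminating its round and table leaves {do, mi, fa}.
Round 2, table 1: eliminating its round and table leaves {mi}.
Round 3, table 1: eliminating its round and table leaves {do, re, fa, sol}.
Round 3, table 3: eliminating its round and table leaves {re, fa, sol}.
Round 3, table 4: eliminating its round and table leaves {do, fa, sol}.
Round 3, table 5: eliminating its round and table leaves {do, re, fa}.
Round 4, table 1: eliminating its round and table leaves {do, re, mi, fa}.
Round 4, table 3: eliminating its round and table leaves {re, mi, fa}.
Round 4, table 4: eliminating its round and table leaves {do, mi, fa}.
Round 4, table 5: eliminating its round and table leaves {do, re, mi, fa}.
Round 5, table 1: eliminating its round and table leaves {re, mi, fa, sol}.
Round 5, table 3: eliminating its round and table leaves {re, mi, fa, sol}.
Round 5, table 4: eliminating its round and table leaves {mi, fa, sol}.
Round 5, table 5: eliminating its round and table leaves {re, mi, fa}.
Enumerating the assignments across these blanks that avoid any round or table repeat gives 56 completions.

56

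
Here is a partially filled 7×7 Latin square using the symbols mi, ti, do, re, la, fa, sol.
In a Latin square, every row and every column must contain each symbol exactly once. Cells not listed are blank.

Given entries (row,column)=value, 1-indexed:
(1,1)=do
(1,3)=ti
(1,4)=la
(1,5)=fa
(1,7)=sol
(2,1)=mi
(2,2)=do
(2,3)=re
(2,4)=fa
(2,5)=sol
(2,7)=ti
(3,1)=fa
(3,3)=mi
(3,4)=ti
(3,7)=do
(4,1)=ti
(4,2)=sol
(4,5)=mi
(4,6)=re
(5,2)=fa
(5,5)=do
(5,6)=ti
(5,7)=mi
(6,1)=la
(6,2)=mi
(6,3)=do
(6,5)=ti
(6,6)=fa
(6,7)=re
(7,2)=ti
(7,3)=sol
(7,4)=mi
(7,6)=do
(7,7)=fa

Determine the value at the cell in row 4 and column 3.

Row 1, column 2: row 1 has {ti, do, la, fa, sol} and column 2 has {mi, ti, do, fa, sol}, leaving only re.
Row 1, column 6: row 1 has {ti, do, re, la, fa, sol} and column 6 has {ti, do, re, fa}, leaving only mi.
Row 2, column 6: row 2 has {mi, ti, do, re, fa, sol} and column 6 has {mi, ti, do, re, fa}, leaving only la.
Row 3, column 2: row 3 has {mi, ti, do, fa} and column 2 has {mi, ti, do, re, fa, sol}, leaving only la.
Row 3, column 5: row 3 has {mi, ti, do, la, fa} and column 5 has {mi, ti, do, fa, sol}, leaving only re.
Row 3, column 6: row 3 has {mi, ti, do, re, la, fa} and column 6 has {mi, ti, do, re, la, fa}, leaving only sol.
Row 4, column 4: row 4 has {mi, ti, re, sol} and column 4 has {mi, ti, la, fa}, leaving only do.
Row 4, column 7: row 4 has {mi, ti, do, re, sol} and column 7 has {mi, ti, do, re, fa, sol}, leaving only la.
Row 4 already has {mi, ti, do, re, la, sol} and column 3 already has {mi, ti, do, re, sol}, so row 4, column 3 must be fa.

fa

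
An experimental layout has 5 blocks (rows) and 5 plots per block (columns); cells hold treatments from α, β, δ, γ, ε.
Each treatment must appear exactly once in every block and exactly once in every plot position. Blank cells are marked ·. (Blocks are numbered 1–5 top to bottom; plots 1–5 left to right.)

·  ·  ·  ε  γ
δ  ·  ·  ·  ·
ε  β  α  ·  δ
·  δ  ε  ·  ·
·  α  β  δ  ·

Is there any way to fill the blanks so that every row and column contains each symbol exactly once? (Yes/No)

No

Block 1, plot 2: block 1 together with plot 2 already contain {α, β, δ, γ, ε} — every symbol — so nothing can go there. The grid has no valid completion.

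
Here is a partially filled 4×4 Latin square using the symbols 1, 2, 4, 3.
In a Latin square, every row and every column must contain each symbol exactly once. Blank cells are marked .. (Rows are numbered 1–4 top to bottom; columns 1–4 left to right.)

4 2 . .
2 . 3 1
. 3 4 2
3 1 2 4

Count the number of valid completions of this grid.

1

Row 1, column 3: eliminating its row and column leaves {1}.
Row 1, column 4: eliminating its row and column leaves {3}.
Row 2, column 2: eliminating its row and column leaves {4}.
Row 3, column 1: eliminating its row and column leaves {1}.
Only one assignment across all blanks avoids any row or column repeat, giving 1 completion.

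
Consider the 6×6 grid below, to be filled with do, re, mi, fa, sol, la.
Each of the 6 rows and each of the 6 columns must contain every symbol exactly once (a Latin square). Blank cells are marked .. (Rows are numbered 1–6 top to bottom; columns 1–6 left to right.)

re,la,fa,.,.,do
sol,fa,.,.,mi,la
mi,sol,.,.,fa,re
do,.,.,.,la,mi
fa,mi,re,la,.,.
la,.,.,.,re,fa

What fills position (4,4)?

fa

Row 1, column 5: row 1 has {do, re, fa, la} and column 5 has {re, mi, fa, la}, leaving only sol.
Row 1, column 4: row 1 has {do, re, fa, sol, la} and column 4 has {la}, leaving only mi.
Row 2, column 3: row 2 has {mi, fa, sol, la} and column 3 has {re, fa}, leaving only do.
Row 2, column 4: row 2 has {do, mi, fa, sol, la} and column 4 has {mi, la}, leaving only re.
Row 3, column 3: row 3 has {re, mi, fa, sol} and column 3 has {do, re, fa}, leaving only la.
Row 3, column 4: row 3 has {re, mi, fa, sol, la} and column 4 has {re, mi, la}, leaving only do.
Row 4, column 2: row 4 has {do, mi, la} and column 2 has {mi, fa, sol, la}, leaving only re.
Row 4, column 3: row 4 has {do, re, mi, la} and column 3 has {do, re, fa, la}, leaving only sol.
Row 4 already has {do, re, mi, sol, la} and column 4 already has {do, re, mi, la}, so row 4, column 4 must be fa.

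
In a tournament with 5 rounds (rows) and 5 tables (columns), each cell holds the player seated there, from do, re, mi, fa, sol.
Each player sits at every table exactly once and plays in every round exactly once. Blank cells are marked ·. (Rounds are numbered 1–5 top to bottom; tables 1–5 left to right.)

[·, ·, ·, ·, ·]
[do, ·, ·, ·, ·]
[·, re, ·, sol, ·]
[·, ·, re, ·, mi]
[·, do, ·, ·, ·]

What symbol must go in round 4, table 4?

do

Round 4, table 4 is narrowed to {do, fa}.
If it were fa, then round 4, table 2 would be left with no valid symbol.
So round 4, table 4 must be do.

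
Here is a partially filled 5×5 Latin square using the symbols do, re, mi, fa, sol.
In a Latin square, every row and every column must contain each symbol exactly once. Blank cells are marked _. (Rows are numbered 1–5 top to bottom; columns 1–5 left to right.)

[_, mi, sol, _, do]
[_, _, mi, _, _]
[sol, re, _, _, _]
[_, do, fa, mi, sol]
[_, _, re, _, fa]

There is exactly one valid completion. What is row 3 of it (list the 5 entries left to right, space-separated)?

Row 3, column 3: row 3 has {re, sol} and column 3 has {re, mi, fa, sol}, leaving only do.
Row 3, column 4: row 3 has {do, re, sol} and column 4 has {mi}, leaving only fa.
Row 3, column 5: row 3 has {do, re, fa, sol} and column 5 has {do, fa, sol}, leaving only mi.
So row 3 reads: sol re do fa mi.

sol re do fa mi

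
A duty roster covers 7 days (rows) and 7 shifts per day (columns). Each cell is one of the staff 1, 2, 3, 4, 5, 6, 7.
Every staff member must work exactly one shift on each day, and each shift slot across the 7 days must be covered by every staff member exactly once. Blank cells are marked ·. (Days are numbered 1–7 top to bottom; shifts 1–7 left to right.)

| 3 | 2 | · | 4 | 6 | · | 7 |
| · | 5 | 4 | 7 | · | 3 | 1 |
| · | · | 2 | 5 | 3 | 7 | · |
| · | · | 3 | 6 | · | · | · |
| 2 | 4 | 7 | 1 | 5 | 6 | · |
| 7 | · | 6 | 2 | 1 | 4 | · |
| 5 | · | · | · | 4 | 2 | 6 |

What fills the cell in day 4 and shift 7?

2

Day 2, shift 1: day 2 has {1, 3, 4, 5, 7} and shift 1 has {2, 3, 5, 7}, leaving only 6.
Day 2, shift 5: day 2 has {1, 3, 4, 5, 6, 7} and shift 5 has {1, 3, 4, 5, 6}, leaving only 2.
Day 3, shift 7: day 3 has {2, 3, 5, 7} and shift 7 has {1, 6, 7}, leaving only 4.
Day 3, shift 1: day 3 has {2, 3, 4, 5, 7} and shift 1 has {2, 3, 5, 6, 7}, leaving only 1.
Day 3, shift 2: day 3 has {1, 2, 3, 4, 5, 7} and shift 2 has {2, 4, 5}, leaving only 6.
Day 4, shift 1: day 4 has {3, 6} and shift 1 has {1, 2, 3, 5, 6, 7}, leaving only 4.
Day 4, shift 5: day 4 has {3, 4, 6} and shift 5 has {1, 2, 3, 4, 5, 6}, leaving only 7.
Day 4, shift 2: day 4 has {3, 4, 6, 7} and shift 2 has {2, 4, 5, 6}, leaving only 1.
Day 4, shift 6: day 4 has {1, 3, 4, 6, 7} and shift 6 has {2, 3, 4, 6, 7}, leaving only 5.
Day 4 already has {1, 3, 4, 5, 6, 7} and shift 7 already has {1, 4, 6, 7}, so day 4, shift 7 must be 2.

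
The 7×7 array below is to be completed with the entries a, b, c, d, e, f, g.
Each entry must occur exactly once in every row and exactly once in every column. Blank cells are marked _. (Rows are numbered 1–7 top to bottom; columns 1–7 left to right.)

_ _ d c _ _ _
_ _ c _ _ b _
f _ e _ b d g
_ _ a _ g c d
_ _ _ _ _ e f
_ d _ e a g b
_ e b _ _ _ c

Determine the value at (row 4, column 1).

Row 3, column 4: row 3 has {b, d, e, f, g} and column 4 has {c, e}, leaving only a.
Row 3, column 2: row 3 has {a, b, d, e, f, g} and column 2 has {d, e}, leaving only c.
Row 5, column 3: row 5 has {e, f} and column 3 has {a, b, c, d, e}, leaving only g.
Row 6, column 1: row 6 has {a, b, d, e, g} and column 1 has {f}, leaving only c.
Row 6, column 3: row 6 has {a, b, c, d, e, g} and column 3 has {a, b, c, d, e, g}, leaving only f.
Row 4, column 1 is narrowed to {b, e}.
If it were b, then row 4, column 4 would be left with no valid symbol.
So row 4, column 1 must be e.

e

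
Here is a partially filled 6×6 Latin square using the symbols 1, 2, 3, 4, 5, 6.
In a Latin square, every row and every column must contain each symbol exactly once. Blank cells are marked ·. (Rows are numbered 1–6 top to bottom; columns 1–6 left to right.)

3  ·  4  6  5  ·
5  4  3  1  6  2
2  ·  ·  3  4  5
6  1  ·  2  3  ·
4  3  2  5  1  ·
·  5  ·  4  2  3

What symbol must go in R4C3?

5

Row 4 already has {1, 2, 3, 6} and column 3 already has {2, 3, 4}, so row 4, column 3 must be 5.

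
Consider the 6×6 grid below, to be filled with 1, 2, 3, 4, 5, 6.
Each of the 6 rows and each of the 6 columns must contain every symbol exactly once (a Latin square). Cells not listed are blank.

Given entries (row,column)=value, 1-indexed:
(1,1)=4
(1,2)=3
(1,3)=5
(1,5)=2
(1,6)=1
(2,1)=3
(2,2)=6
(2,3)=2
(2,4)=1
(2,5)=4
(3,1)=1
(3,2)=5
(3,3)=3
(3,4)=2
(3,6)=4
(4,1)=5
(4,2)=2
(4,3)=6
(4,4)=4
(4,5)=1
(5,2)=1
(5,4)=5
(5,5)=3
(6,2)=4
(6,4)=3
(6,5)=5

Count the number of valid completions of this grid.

Row 1, column 4: eliminating its row and column leaves {6}.
Row 2, column 6: eliminating its row and column leaves {5}.
Row 3, column 5: eliminating its row and column leaves {6}.
Row 4, column 6: eliminating its row and column leaves {3}.
Row 5, column 1: eliminating its row and column leaves {2, 6}.
Row 5, column 3: eliminating its row and column leaves {4}.
Row 5, column 6: eliminating its row and column leaves {2, 6}.
Row 6, column 1: eliminating its row and column leaves {2, 6}.
Row 6, column 3: eliminating its row and column leaves {1}.
Row 6, column 6: eliminating its row and column leaves {2, 6}.
Enumerating the assignments across these blanks that avoid any row or column repeat gives 2 completions.

2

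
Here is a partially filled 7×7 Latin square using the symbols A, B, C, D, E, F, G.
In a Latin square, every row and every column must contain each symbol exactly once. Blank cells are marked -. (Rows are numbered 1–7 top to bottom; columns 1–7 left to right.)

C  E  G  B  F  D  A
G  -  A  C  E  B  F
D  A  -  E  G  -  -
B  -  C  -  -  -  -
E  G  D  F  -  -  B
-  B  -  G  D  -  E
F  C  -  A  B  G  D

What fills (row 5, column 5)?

Row 2, column 2: row 2 has {A, B, C, E, F, G} and column 2 has {A, B, C, E, G}, leaving only D.
Row 3, column 7: row 3 has {A, D, E, G} and column 7 has {A, B, D, E, F}, leaving only C.
Row 3, column 6: row 3 has {A, C, D, E, G} and column 6 has {B, D, G}, leaving only F.
Row 3, column 3: row 3 has {A, C, D, E, F, G} and column 3 has {A, C, D, G}, leaving only B.
Row 4, column 2: row 4 has {B, C} and column 2 has {A, B, C, D, E, G}, leaving only F.
Row 4, column 4: row 4 has {B, C, F} and column 4 has {A, B, C, E, F, G}, leaving only D.
Row 4, column 5: row 4 has {B, C, D, F} and column 5 has {B, D, E, F, G}, leaving only A.
Row 5 already has {B, D, E, F, G} and column 5 already has {A, B, D, E, F, G}, so row 5, column 5 must be C.

C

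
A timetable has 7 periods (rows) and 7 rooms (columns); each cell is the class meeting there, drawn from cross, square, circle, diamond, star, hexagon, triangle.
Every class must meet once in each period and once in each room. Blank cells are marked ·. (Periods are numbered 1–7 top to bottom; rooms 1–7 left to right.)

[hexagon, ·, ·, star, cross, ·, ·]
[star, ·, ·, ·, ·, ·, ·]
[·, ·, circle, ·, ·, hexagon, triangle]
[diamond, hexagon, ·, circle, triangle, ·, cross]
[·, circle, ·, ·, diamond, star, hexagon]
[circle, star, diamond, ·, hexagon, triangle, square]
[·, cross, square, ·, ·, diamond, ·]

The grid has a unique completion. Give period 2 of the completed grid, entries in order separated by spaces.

Period 1, room 3: period 1 has {cross, star, hexagon} and room 3 has {square, circle, diamond}, leaving only triangle.
Period 4, room 3: period 4 has {cross, circle, diamond, hexagon, triangle} and room 3 has {square, circle, diamond, triangle}, leaving only star.
Period 4, room 6: period 4 has {cross, circle, diamond, star, hexagon, triangle} and room 6 has {diamond, star, hexagon, triangle}, leaving only square.
Period 1, room 6: period 1 has {cross, star, hexagon, triangle} and room 6 has {square, diamond, star, hexagon, triangle}, leaving only circle.
Period 2, room 6: period 2 has {star} and room 6 has {square, circle, diamond, star, hexagon, triangle}, leaving only cross.
Period 2, room 3: period 2 has {cross, star} and room 3 has {square, circle, diamond, star, triangle}, leaving only hexagon.
Period 1, room 7: period 1 has {cross, circle, star, hexagon, triangle} and room 7 has {cross, square, hexagon, triangle}, leaving only diamond.
Period 2, room 7: period 2 has {cross, star, hexagon} and room 7 has {cross, square, diamond, hexagon, triangle}, leaving only circle.
Period 2, room 5: period 2 has {cross, circle, star, hexagon} and room 5 has {cross, diamond, hexagon, triangle}, leaving only square.
Period 1, room 2: period 1 has {cross, circle, diamond, star, hexagon, triangle} and room 2 has {cross, circle, star, hexagon}, leaving only square.
Period 3, room 2: period 3 has {circle, hexagon, triangle} and room 2 has {cross, square, circle, star, hexagon}, leaving only diamond.
Period 2, room 2: period 2 has {cross, square, circle, star, hexagon} and room 2 has {cross, square, circle, diamond, star, hexagon}, leaving only triangle.
Period 2, room 4: period 2 has {cross, square, circle, star, hexagon, triangle} and room 4 has {circle, star}, leaving only diamond.
So period 2 reads: star triangle hexagon diamond square cross circle.

star triangle hexagon diamond square cross circle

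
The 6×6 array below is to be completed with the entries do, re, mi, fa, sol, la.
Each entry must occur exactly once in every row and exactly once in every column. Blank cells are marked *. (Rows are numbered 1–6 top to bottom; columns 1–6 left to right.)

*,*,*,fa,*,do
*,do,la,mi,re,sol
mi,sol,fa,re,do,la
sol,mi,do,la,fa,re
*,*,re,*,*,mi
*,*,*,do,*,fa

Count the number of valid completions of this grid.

4

Row 1, column 1: eliminating its row and column leaves {re, la}.
Row 1, column 2: eliminating its row and column leaves {re, la}.
Row 1, column 3: eliminating its row and column leaves {mi, sol}.
Row 1, column 5: eliminating its row and column leaves {mi, sol, la}.
Row 2, column 1: eliminating its row and column leaves {fa}.
Row 5, column 1: eliminating its row and column leaves {do, fa, la}.
Row 5, column 2: eliminating its row and column leaves {fa, la}.
Row 5, column 4: eliminating its row and column leaves {sol}.
Row 5, column 5: eliminating its row and column leaves {sol, la}.
Row 6, column 1: eliminating its row and column leaves {re, la}.
Row 6, column 2: eliminating its row and column leaves {re, la}.
Row 6, column 3: eliminating its row and column leaves {mi, sol}.
Row 6, column 5: eliminating its row and column leaves {mi, sol, la}.
Enumerating the assignments across these blanks that avoid any row or column repeat gives 4 completions.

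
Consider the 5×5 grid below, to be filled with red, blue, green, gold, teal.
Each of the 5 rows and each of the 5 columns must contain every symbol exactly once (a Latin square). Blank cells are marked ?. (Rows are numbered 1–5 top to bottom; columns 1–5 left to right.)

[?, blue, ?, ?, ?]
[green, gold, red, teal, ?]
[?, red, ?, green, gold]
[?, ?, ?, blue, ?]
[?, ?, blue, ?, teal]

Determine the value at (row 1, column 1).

Row 2, column 5: row 2 has {red, green, gold, teal} and column 5 has {gold, teal}, leaving only blue.
Row 3, column 3: row 3 has {red, green, gold} and column 3 has {red, blue}, leaving only teal.
Row 3, column 1: row 3 has {red, green, gold, teal} and column 1 has {green}, leaving only blue.
Row 5, column 2: row 5 has {blue, teal} and column 2 has {red, blue, gold}, leaving only green.
Row 4, column 2: row 4 has {blue} and column 2 has {red, blue, green, gold}, leaving only teal.
Row 1, column 1 is narrowed to {red, gold, teal}.
If it were red, then row 1, column 5 would be left with no valid symbol.
If it were gold, then row 1, column 5 would be left with no valid symbol.
So row 1, column 1 must be teal.

teal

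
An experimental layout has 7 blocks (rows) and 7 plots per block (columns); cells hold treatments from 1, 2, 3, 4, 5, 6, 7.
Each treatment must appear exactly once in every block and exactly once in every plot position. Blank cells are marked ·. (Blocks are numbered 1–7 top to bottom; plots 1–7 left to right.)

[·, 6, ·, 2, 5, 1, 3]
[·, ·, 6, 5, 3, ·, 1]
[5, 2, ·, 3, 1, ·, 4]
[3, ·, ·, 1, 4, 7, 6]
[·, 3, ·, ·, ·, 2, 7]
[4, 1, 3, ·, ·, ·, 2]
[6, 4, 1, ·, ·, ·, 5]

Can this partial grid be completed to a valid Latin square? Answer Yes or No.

Yes

No block or plot among the givens repeats a symbol, and propagating forced cells runs into no contradiction.
One valid completion exists (for instance, 7 6 4 2 5 1 3 / 2 7 6 5 3 4 1 / 5 2 7 3 1 6 4 / 3 5 2 1 4 7 6 / 1 3 5 4 6 2 7 / 4 1 3 6 7 5 2 / 6 4 1 7 2 3 5).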